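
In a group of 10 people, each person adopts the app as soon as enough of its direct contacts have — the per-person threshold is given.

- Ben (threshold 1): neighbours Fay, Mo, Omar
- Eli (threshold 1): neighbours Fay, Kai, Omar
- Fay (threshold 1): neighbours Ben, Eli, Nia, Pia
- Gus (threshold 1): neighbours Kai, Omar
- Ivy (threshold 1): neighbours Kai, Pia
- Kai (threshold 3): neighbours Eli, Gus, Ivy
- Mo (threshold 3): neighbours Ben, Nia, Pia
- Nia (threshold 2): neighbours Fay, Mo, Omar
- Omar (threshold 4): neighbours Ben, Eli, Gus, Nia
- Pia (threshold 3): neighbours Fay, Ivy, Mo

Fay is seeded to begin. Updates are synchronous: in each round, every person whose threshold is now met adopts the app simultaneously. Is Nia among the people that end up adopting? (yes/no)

Round 1 — Fay adopts the app (initial).
Round 2 — checking thresholds:
  Ben: 1 of 3 neighbours ≥ 1, adopts the app.
  Eli: 1 of 3 neighbours ≥ 1, adopts the app.
  Nia: 1 of 3 neighbours < 2, holds.
  Pia: 1 of 3 neighbours < 3, holds.
Round 3 — no new adoptions; cascade stops.

no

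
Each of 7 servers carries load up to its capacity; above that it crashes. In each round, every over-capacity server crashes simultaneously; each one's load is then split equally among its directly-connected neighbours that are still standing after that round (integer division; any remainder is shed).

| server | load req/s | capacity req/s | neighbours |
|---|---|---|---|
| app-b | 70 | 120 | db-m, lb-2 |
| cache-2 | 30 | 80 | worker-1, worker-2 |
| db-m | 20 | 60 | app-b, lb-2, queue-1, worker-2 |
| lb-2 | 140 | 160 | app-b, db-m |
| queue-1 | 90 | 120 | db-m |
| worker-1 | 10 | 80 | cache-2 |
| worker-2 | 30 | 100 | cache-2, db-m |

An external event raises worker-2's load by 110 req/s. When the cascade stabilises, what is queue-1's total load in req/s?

120

Round 1 — worker-2 at 140 > 100. worker-2 crashes.
  worker-2 sheds 140 req/s to cache-2, db-m: 70 each.
    cache-2: 30+70 = 100 > 80
    db-m: 20+70 = 90 > 60
Round 2 — cache-2, db-m crash.
  cache-2 sheds 100 req/s to worker-1: 100 each.
    worker-1: 10+100 = 110 > 80
  db-m sheds 90 req/s to app-b, lb-2, queue-1: 30 each.
    app-b: 70+30 = 100 ≤ 120
    lb-2: 140+30 = 170 > 160
    queue-1: 90+30 = 120 ≤ 120
Round 3 — lb-2, worker-1 crash.
  lb-2 sheds 170 req/s to app-b: 170 each.
    app-b: 100+170 = 270 > 120
  worker-1 sheds 110 req/s: no online neighbours, lost.
Round 4 — app-b crashes.
  app-b sheds 270 req/s: no online neighbours, lost.
No further crashes.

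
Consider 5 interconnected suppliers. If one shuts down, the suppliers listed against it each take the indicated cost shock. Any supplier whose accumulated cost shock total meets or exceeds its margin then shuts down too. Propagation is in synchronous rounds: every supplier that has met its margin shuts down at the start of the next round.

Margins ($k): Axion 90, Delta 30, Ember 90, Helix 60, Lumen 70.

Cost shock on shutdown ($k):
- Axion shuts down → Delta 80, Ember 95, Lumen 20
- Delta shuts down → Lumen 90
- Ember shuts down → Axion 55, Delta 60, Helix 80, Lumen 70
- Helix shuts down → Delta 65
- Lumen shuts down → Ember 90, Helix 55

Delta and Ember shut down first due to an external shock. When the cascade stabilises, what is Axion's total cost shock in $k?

Round 1 — Delta, Ember shut down (initial).
  Axion: +55 → 55 < 90
  Helix: +80 → 80 ≥ 60
  Lumen: +90+70 → 160 ≥ 70
Round 2 — Helix, Lumen shut down.
No further shutdowns.

55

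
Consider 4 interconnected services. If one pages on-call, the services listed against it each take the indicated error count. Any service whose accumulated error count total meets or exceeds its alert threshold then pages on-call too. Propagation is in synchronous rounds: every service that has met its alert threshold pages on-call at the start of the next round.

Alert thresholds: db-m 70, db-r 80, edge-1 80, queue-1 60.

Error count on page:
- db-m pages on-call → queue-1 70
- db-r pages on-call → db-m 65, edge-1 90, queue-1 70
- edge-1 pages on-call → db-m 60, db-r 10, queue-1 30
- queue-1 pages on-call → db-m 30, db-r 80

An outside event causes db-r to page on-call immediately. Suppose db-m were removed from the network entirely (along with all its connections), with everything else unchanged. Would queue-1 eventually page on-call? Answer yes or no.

With db-m removed:
Round 1 — db-r pages on-call (initial).
  edge-1: +90 → 90 ≥ 80
  queue-1: +70 → 70 ≥ 60
Round 2 — edge-1, queue-1 page on-call.
No further pages.

yes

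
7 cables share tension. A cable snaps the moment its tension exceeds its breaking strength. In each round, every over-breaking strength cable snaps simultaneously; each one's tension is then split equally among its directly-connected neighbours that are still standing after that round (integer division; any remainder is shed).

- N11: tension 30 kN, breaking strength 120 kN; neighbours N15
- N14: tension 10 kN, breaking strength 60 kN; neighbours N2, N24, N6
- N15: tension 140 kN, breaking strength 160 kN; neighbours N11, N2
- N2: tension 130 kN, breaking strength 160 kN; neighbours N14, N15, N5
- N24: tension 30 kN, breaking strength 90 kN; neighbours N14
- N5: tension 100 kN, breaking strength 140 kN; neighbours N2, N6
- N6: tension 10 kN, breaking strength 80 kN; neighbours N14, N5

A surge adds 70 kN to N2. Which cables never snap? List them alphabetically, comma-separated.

N24

Round 1 — N2 at 200 > 160. N2 snaps.
  N2 sheds 200 kN to N14, N15, N5: 66 each (2 lost).
    N14: 10+66 = 76 > 60
    N15: 140+66 = 206 > 160
    N5: 100+66 = 166 > 140
Round 2 — N14, N15, N5 snap.
  N14 sheds 76 kN to N24, N6: 38 each.
    N24: 30+38 = 68 ≤ 90
    N6: 10+38 = 48 ≤ 80
  N15 sheds 206 kN to N11: 206 each.
    N11: 30+206 = 236 > 120
  N5 sheds 166 kN to N6: 166 each.
    N6: 48+166 = 214 > 80
Round 3 — N11, N6 snap.
  N11 sheds 236 kN: no online neighbours, lost.
  N6 sheds 214 kN: no online neighbours, lost.
No further breaks.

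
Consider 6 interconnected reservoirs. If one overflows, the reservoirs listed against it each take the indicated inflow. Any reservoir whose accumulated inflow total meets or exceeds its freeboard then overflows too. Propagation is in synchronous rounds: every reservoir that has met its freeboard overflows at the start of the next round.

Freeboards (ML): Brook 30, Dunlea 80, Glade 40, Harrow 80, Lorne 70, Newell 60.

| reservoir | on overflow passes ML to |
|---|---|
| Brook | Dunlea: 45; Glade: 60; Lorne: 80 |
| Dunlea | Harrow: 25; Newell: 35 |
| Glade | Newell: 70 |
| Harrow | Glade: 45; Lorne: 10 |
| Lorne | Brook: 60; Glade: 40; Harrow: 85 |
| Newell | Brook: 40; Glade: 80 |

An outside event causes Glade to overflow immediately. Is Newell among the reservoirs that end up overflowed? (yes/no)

Round 1 — Glade overflows (initial).
  Newell: +70 → 70 ≥ 60
Round 2 — Newell overflows.
  Brook: +40 → 40 ≥ 30
Round 3 — Brook overflows.
  Dunlea: +45 → 45 < 80
  Lorne: +80 → 80 ≥ 70
Round 4 — Lorne overflows.
  Harrow: +85 → 85 ≥ 80
Round 5 — Harrow overflows.
No further overflows.

yes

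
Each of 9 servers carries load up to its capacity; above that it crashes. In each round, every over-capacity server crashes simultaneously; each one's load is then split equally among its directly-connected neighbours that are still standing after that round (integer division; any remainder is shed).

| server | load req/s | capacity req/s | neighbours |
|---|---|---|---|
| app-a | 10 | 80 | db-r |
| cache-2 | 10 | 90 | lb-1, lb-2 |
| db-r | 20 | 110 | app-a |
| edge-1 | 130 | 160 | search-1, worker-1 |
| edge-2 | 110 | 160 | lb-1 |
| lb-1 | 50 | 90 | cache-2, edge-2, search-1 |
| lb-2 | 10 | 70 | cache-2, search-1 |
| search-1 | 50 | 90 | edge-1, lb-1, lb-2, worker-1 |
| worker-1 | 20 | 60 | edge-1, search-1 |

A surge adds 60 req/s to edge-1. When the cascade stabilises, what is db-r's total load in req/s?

20

Round 1 — edge-1 at 190 > 160. edge-1 crashes.
  edge-1 sheds 190 req/s to search-1, worker-1: 95 each.
    search-1: 50+95 = 145 > 90
    worker-1: 20+95 = 115 > 60
Round 2 — search-1, worker-1 crash.
  search-1 sheds 145 req/s to lb-1, lb-2: 72 each (1 lost).
    lb-1: 50+72 = 122 > 90
    lb-2: 10+72 = 82 > 70
  worker-1 sheds 115 req/s: no online neighbours, lost.
Round 3 — lb-1, lb-2 crash.
  lb-1 sheds 122 req/s to cache-2, edge-2: 61 each.
    cache-2: 10+61 = 71 ≤ 90
    edge-2: 110+61 = 171 > 160
  lb-2 sheds 82 req/s to cache-2: 82 each.
    cache-2: 71+82 = 153 > 90
Round 4 — cache-2, edge-2 crash.
  cache-2 sheds 153 req/s: no online neighbours, lost.
  edge-2 sheds 171 req/s: no online neighbours, lost.
No further crashes.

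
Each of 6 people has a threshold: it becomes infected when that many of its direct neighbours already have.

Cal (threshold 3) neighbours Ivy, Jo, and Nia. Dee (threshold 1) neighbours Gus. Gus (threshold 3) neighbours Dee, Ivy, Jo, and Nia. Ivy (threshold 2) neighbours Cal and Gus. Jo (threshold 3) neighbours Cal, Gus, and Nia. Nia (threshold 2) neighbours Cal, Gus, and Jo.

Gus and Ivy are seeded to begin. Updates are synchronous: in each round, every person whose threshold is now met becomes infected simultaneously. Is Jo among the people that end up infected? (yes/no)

no

Round 1 — Gus, Ivy become infected (initial).
Round 2 — checking thresholds:
  Cal: 1 of 3 neighbours < 3, below threshold.
  Dee: 1 of 1 neighbours ≥ 1, becomes infected.
  Jo: 1 of 3 neighbours < 3, below threshold.
  Nia: 1 of 3 neighbours < 2, below threshold.
Round 3 — no new infections; cascade stops.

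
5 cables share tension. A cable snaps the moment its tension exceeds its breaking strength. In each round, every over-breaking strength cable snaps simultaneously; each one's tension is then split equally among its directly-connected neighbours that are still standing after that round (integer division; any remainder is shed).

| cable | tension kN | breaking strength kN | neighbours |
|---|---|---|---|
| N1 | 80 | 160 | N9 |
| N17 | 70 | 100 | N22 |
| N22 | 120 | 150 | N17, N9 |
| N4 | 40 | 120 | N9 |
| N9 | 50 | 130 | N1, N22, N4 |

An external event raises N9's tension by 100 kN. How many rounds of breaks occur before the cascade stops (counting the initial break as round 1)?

3

Round 1 — N9 at 150 > 130. N9 snaps.
  N9 sheds 150 kN to N1, N22, N4: 50 each.
    N1: 80+50 = 130 ≤ 160
    N22: 120+50 = 170 > 150
    N4: 40+50 = 90 ≤ 120
Round 2 — N22 snaps.
  N22 sheds 170 kN to N17: 170 each.
    N17: 70+170 = 240 > 100
Round 3 — N17 snaps.
  N17 sheds 240 kN: no online neighbours, lost.
No further breaks.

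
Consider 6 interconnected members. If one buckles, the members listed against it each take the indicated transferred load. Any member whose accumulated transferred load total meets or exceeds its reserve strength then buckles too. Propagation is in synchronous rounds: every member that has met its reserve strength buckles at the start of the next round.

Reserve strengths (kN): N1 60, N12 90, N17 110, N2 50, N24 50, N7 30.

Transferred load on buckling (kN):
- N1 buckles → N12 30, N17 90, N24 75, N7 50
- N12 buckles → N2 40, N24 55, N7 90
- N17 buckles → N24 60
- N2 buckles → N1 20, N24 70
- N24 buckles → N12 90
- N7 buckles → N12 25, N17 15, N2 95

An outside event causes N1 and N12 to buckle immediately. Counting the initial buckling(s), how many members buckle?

5

Round 1 — N1, N12 buckle (initial).
  N17: +90 → 90 < 110
  N2: +40 → 40 < 50
  N24: +75+55 → 130 ≥ 50
  N7: +50+90 → 140 ≥ 30
Round 2 — N24, N7 buckle.
  N17: +15 → 105 < 110
  N2: +95 → 135 ≥ 50
Round 3 — N2 buckles.
No further bucklings.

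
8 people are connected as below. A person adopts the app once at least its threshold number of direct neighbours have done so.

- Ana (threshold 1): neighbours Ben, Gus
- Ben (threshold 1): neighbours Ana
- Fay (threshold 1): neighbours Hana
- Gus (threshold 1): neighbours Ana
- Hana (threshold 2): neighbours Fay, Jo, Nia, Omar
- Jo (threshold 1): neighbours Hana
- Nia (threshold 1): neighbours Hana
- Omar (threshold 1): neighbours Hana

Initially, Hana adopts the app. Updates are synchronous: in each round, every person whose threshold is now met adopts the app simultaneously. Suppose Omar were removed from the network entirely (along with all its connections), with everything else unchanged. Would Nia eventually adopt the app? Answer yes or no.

yes

With Omar removed:
Round 1 — Hana adopts the app (initial).
Round 2 — checking thresholds:
  Fay: 1 of 1 neighbours ≥ 1, adopts the app.
  Jo: 1 of 1 neighbours ≥ 1, adopts the app.
  Nia: 1 of 1 neighbours ≥ 1, adopts the app.
Round 3 — no new adoptions; cascade stops.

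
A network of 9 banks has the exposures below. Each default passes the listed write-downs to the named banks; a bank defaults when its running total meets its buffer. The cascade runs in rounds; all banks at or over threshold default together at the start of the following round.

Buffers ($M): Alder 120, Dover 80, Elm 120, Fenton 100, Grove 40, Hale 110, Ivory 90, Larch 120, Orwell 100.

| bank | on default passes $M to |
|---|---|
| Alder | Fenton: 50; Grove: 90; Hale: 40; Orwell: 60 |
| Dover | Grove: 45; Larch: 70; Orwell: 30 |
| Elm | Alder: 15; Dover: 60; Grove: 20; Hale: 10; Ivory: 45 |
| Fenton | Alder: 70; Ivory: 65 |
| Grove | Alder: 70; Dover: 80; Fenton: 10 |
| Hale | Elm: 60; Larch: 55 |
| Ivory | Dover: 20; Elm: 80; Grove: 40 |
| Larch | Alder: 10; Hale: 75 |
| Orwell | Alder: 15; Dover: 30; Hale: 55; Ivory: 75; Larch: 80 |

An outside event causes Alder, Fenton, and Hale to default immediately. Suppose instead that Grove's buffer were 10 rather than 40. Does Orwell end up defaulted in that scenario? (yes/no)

With Grove's buffer at 10:
Round 1 — Alder, Fenton, Hale default (initial).
  Elm: +60 → 60 < 120
  Grove: +90 → 90 ≥ 10
  Ivory: +65 → 65 < 90
  Larch: +55 → 55 < 120
  Orwell: +60 → 60 < 100
Round 2 — Grove defaults.
  Dover: +80 → 80 ≥ 80
Round 3 — Dover defaults.
  Larch: +70 → 125 ≥ 120
  Orwell: +30 → 90 < 100
Round 4 — Larch defaults.
No further defaults.

no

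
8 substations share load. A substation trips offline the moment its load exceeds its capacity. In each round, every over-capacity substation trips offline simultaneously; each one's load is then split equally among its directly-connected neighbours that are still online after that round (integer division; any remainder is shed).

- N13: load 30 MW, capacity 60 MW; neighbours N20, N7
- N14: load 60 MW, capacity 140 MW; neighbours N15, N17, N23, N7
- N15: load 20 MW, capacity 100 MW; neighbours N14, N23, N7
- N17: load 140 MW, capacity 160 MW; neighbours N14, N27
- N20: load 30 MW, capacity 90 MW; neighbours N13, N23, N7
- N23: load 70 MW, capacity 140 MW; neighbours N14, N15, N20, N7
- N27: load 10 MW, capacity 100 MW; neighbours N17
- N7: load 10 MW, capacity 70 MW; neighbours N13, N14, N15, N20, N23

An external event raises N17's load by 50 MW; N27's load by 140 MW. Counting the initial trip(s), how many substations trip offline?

Round 1 — N17 at 190 > 160; N27 at 150 > 100. N17, N27 trip offline.
  N17 sheds 190 MW to N14: 190 each.
    N14: 60+190 = 250 > 140
  N27 sheds 150 MW: no online neighbours, lost.
Round 2 — N14 trips offline.
  N14 sheds 250 MW to N15, N23, N7: 83 each (1 lost).
    N15: 20+83 = 103 > 100
    N23: 70+83 = 153 > 140
    N7: 10+83 = 93 > 70
Round 3 — N15, N23, N7 trip offline.
  N15 sheds 103 MW: no online neighbours, lost.
  N23 sheds 153 MW to N20: 153 each.
    N20: 30+153 = 183 > 90
  N7 sheds 93 MW to N13, N20: 46 each (1 lost).
    N13: 30+46 = 76 > 60
    N20: 183+46 = 229 > 90
Round 4 — N13, N20 trip offline.
  N13 sheds 76 MW: no online neighbours, lost.
  N20 sheds 229 MW: no online neighbours, lost.
No further trips.

8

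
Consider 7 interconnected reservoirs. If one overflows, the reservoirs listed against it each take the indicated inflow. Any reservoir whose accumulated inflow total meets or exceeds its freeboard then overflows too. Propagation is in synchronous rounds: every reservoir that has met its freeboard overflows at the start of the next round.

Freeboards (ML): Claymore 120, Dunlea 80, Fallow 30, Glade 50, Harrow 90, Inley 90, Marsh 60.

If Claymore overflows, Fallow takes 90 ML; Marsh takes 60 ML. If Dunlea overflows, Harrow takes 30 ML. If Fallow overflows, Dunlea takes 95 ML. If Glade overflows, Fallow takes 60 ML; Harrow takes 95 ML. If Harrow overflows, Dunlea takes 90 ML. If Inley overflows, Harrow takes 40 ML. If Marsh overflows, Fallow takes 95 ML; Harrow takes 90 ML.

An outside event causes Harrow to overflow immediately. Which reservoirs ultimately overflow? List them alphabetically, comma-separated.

Round 1 — Harrow overflows (initial).
  Dunlea: +90 → 90 ≥ 80
Round 2 — Dunlea overflows.
No further overflows.

Dunlea, Harrow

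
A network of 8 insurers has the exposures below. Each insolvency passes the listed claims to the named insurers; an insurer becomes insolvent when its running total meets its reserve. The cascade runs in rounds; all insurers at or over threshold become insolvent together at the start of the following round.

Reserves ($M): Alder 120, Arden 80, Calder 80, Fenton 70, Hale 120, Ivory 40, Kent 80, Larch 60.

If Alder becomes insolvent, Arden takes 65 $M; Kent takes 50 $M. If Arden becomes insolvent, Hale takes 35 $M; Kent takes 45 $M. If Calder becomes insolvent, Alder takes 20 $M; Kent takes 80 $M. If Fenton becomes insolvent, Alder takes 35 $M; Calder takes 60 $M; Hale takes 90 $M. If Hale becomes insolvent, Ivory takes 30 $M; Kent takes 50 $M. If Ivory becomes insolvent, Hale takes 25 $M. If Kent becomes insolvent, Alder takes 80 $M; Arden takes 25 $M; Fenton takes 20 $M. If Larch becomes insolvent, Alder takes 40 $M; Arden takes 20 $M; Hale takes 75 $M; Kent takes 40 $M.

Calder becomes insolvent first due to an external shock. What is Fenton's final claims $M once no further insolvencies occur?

Round 1 — Calder becomes insolvent (initial).
  Alder: +20 → 20 < 120
  Kent: +80 → 80 ≥ 80
Round 2 — Kent becomes insolvent.
  Alder: +80 → 100 < 120
  Arden: +25 → 25 < 80
  Fenton: +20 → 20 < 70
No further insolvencies.

20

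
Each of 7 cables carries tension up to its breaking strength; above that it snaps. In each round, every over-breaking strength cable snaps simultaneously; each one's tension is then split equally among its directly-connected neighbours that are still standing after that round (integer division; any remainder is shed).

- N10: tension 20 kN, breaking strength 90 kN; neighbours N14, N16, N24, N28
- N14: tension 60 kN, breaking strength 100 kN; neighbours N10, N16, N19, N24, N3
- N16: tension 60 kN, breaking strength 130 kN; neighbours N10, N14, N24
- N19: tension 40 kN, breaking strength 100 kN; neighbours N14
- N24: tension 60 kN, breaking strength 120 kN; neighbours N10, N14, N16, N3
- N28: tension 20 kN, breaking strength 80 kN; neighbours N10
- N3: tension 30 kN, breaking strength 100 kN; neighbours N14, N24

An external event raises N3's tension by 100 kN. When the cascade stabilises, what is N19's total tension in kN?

Round 1 — N3 at 130 > 100. N3 snaps.
  N3 sheds 130 kN to N14, N24: 65 each.
    N14: 60+65 = 125 > 100
    N24: 60+65 = 125 > 120
Round 2 — N14, N24 snap.
  N14 sheds 125 kN to N10, N16, N19: 41 each (2 lost).
    N10: 20+41 = 61 ≤ 90
    N16: 60+41 = 101 ≤ 130
    N19: 40+41 = 81 ≤ 100
  N24 sheds 125 kN to N10, N16: 62 each (1 lost).
    N10: 61+62 = 123 > 90
    N16: 101+62 = 163 > 130
Round 3 — N10, N16 snap.
  N10 sheds 123 kN to N28: 123 each.
    N28: 20+123 = 143 > 80
  N16 sheds 163 kN: no online neighbours, lost.
Round 4 — N28 snaps.
  N28 sheds 143 kN: no online neighbours, lost.
No further breaks.

81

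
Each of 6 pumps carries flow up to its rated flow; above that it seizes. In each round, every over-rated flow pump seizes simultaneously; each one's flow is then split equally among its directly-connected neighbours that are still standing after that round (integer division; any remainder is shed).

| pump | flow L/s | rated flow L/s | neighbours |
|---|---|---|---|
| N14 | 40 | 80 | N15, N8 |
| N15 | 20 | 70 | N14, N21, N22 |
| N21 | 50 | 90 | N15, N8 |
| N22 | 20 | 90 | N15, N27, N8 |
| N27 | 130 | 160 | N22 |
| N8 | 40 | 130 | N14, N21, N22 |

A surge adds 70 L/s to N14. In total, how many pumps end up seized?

2

Round 1 — N14 at 110 > 80. N14 seizes.
  N14 sheds 110 L/s to N15, N8: 55 each.
    N15: 20+55 = 75 > 70
    N8: 40+55 = 95 ≤ 130
Round 2 — N15 seizes.
  N15 sheds 75 L/s to N21, N22: 37 each (1 lost).
    N21: 50+37 = 87 ≤ 90
    N22: 20+37 = 57 ≤ 90
No further seizures.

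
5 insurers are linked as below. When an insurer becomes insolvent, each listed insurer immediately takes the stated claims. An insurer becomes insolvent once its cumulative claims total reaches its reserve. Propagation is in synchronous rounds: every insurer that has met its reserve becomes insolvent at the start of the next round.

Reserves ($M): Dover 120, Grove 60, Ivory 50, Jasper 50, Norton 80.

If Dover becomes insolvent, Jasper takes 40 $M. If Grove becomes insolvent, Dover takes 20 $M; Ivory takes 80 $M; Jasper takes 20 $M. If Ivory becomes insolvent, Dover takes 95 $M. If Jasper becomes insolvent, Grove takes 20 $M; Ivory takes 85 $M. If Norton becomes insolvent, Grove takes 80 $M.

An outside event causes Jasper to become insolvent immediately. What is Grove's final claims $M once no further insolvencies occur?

20

Round 1 — Jasper becomes insolvent (initial).
  Grove: +20 → 20 < 60
  Ivory: +85 → 85 ≥ 50
Round 2 — Ivory becomes insolvent.
  Dover: +95 → 95 < 120
No further insolvencies.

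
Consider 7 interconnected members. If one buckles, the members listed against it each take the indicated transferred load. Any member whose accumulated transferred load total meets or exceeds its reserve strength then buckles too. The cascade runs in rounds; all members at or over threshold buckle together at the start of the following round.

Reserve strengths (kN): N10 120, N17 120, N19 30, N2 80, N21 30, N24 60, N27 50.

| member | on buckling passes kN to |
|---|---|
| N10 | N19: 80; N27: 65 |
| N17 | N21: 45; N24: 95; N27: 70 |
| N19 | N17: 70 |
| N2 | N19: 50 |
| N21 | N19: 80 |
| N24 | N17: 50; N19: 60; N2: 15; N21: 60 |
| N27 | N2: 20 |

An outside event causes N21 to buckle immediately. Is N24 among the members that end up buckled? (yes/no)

Round 1 — N21 buckles (initial).
  N19: +80 → 80 ≥ 30
Round 2 — N19 buckles.
  N17: +70 → 70 < 120
No further bucklings.

no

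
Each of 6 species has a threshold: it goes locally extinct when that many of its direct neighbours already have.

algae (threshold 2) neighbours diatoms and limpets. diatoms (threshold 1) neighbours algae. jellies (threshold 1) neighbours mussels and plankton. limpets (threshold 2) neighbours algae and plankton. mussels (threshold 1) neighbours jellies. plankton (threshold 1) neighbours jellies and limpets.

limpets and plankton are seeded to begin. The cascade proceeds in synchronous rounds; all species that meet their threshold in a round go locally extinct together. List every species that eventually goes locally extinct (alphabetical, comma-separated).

Round 1 — limpets, plankton go locally extinct (initial).
Round 2 — checking thresholds:
  algae: 1 of 2 neighbours < 2, holds.
  jellies: 1 of 2 neighbours ≥ 1, goes locally extinct.
Round 3 — checking thresholds:
  algae: 1 of 2 neighbours < 2, holds.
  mussels: 1 of 1 neighbours ≥ 1, goes locally extinct.
Round 4 — no new extinctions; cascade stops.

jellies, limpets, mussels, plankton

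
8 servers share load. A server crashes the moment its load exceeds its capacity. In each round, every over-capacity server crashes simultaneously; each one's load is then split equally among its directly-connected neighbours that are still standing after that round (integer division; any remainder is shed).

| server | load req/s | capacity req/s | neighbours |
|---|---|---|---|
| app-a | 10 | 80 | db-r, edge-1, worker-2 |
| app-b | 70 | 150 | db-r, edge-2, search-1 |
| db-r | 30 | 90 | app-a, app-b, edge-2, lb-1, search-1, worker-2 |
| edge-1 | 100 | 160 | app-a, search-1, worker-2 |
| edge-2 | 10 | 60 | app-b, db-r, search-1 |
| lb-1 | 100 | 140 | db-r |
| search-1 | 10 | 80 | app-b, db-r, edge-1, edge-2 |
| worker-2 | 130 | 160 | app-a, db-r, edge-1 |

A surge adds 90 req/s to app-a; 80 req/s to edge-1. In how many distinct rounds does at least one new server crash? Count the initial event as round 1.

Round 1 — app-a at 100 > 80; edge-1 at 180 > 160. app-a, edge-1 crash.
  app-a sheds 100 req/s to db-r, worker-2: 50 each.
    db-r: 30+50 = 80 ≤ 90
    worker-2: 130+50 = 180 > 160
  edge-1 sheds 180 req/s to search-1, worker-2: 90 each.
    search-1: 10+90 = 100 > 80
    worker-2: 180+90 = 270 > 160
Round 2 — search-1, worker-2 crash.
  search-1 sheds 100 req/s to app-b, db-r, edge-2: 33 each (1 lost).
    app-b: 70+33 = 103 ≤ 150
    db-r: 80+33 = 113 > 90
    edge-2: 10+33 = 43 ≤ 60
  worker-2 sheds 270 req/s to db-r: 270 each.
    db-r: 113+270 = 383 > 90
Round 3 — db-r crashes.
  db-r sheds 383 req/s to app-b, edge-2, lb-1: 127 each (2 lost).
    app-b: 103+127 = 230 > 150
    edge-2: 43+127 = 170 > 60
    lb-1: 100+127 = 227 > 140
Round 4 — app-b, edge-2, lb-1 crash.
  app-b sheds 230 req/s: no online neighbours, lost.
  edge-2 sheds 170 req/s: no online neighbours, lost.
  lb-1 sheds 227 req/s: no online neighbours, lost.
No further crashes.

4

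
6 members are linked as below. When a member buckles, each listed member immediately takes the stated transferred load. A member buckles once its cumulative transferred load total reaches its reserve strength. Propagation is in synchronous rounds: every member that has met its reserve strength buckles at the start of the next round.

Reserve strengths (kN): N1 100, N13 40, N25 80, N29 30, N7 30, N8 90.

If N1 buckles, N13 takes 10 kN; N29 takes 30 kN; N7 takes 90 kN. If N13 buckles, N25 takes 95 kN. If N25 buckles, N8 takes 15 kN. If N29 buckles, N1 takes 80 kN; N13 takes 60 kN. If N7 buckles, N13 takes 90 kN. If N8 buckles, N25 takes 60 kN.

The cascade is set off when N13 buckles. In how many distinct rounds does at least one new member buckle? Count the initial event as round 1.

2

Round 1 — N13 buckles (initial).
  N25: +95 → 95 ≥ 80
Round 2 — N25 buckles.
  N8: +15 → 15 < 90
No further bucklings.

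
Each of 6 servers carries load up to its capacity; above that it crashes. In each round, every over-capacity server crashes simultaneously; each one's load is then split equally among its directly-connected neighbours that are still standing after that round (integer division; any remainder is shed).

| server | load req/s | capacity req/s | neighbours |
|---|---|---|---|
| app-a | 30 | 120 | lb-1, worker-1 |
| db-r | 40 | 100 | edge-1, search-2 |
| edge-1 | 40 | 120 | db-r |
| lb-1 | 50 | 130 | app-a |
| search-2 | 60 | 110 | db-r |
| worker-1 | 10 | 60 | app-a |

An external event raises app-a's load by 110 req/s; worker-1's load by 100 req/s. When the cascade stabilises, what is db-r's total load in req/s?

Round 1 — app-a at 140 > 120; worker-1 at 110 > 60. app-a, worker-1 crash.
  app-a sheds 140 req/s to lb-1: 140 each.
    lb-1: 50+140 = 190 > 130
  worker-1 sheds 110 req/s: no online neighbours, lost.
Round 2 — lb-1 crashes.
  lb-1 sheds 190 req/s: no online neighbours, lost.
No further crashes.

40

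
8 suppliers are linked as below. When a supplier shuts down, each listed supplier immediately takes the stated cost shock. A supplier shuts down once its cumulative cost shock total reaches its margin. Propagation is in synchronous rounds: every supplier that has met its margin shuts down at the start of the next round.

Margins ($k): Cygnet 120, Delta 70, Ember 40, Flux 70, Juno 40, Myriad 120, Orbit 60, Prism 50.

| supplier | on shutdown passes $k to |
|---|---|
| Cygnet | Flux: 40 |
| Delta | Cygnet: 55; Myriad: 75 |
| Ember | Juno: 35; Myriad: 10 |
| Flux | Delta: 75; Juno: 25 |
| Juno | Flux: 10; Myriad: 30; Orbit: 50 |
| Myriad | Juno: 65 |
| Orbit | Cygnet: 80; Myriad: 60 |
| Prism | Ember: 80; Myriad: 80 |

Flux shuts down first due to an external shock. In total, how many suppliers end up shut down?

Round 1 — Flux shuts down (initial).
  Delta: +75 → 75 ≥ 70
  Juno: +25 → 25 < 40
Round 2 — Delta shuts down.
  Cygnet: +55 → 55 < 120
  Myriad: +75 → 75 < 120
No further shutdowns.

2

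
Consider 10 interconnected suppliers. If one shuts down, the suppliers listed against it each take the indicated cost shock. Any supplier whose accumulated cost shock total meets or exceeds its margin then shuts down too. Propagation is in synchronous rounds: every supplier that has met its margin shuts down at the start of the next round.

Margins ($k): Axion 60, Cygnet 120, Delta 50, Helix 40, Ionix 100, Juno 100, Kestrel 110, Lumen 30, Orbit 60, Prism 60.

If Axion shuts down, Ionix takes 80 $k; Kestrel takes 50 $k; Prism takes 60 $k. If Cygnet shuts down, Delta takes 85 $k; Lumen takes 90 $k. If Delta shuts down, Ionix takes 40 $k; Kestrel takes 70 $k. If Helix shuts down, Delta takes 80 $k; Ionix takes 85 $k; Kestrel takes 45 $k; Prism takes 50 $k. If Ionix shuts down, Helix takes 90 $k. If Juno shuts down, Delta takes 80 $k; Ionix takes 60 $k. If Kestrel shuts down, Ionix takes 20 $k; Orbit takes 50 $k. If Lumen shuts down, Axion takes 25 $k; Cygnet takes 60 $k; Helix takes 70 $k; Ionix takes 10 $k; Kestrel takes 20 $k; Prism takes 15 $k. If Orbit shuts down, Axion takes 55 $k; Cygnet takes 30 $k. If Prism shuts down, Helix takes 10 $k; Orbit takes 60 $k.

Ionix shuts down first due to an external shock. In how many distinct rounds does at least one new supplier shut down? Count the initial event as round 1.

Round 1 — Ionix shuts down (initial).
  Helix: +90 → 90 ≥ 40
Round 2 — Helix shuts down.
  Delta: +80 → 80 ≥ 50
  Kestrel: +45 → 45 < 110
  Prism: +50 → 50 < 60
Round 3 — Delta shuts down.
  Kestrel: +70 → 115 ≥ 110
Round 4 — Kestrel shuts down.
  Orbit: +50 → 50 < 60
No further shutdowns.

4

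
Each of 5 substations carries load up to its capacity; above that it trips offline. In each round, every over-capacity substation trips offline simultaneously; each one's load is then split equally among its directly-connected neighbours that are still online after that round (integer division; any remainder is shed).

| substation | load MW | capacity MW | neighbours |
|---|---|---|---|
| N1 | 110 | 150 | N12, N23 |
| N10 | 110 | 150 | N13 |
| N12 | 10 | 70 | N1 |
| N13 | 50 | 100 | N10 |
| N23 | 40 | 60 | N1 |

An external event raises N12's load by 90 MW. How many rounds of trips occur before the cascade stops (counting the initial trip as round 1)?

3

Round 1 — N12 at 100 > 70. N12 trips offline.
  N12 sheds 100 MW to N1: 100 each.
    N1: 110+100 = 210 > 150
Round 2 — N1 trips offline.
  N1 sheds 210 MW to N23: 210 each.
    N23: 40+210 = 250 > 60
Round 3 — N23 trips offline.
  N23 sheds 250 MW: no online neighbours, lost.
No further trips.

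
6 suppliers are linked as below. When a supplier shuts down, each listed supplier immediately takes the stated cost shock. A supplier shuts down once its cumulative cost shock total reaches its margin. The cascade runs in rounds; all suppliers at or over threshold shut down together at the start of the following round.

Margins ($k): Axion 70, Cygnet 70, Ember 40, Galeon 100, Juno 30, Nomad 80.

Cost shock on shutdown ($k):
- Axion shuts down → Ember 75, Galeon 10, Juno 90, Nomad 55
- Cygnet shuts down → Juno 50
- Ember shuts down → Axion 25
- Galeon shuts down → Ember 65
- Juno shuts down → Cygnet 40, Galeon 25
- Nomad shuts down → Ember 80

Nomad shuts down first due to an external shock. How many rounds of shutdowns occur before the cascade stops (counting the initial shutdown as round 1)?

2

Round 1 — Nomad shuts down (initial).
  Ember: +80 → 80 ≥ 40
Round 2 — Ember shuts down.
  Axion: +25 → 25 < 70
No further shutdowns.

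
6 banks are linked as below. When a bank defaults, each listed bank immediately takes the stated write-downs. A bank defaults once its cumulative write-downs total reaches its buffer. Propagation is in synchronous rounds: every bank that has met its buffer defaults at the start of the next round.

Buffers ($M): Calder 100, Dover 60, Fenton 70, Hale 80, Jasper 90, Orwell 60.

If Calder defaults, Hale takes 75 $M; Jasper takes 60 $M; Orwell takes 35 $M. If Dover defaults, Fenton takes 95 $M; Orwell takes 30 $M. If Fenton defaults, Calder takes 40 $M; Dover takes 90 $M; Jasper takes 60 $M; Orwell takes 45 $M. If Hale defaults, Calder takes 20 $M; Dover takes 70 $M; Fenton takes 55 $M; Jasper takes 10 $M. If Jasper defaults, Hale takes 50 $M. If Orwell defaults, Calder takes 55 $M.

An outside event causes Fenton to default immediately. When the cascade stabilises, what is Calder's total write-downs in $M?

95

Round 1 — Fenton defaults (initial).
  Calder: +40 → 40 < 100
  Dover: +90 → 90 ≥ 60
  Jasper: +60 → 60 < 90
  Orwell: +45 → 45 < 60
Round 2 — Dover defaults.
  Orwell: +30 → 75 ≥ 60
Round 3 — Orwell defaults.
  Calder: +55 → 95 < 100
No further defaults.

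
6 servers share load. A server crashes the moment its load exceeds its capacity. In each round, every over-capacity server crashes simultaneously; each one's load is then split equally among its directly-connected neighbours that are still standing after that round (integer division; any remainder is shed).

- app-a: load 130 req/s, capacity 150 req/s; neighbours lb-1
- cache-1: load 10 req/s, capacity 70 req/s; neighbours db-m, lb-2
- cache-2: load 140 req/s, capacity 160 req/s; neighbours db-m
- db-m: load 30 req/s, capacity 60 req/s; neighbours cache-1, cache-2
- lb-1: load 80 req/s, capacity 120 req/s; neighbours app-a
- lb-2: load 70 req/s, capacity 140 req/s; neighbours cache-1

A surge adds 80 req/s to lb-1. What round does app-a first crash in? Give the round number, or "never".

Round 1 — lb-1 at 160 > 120. lb-1 crashes.
  lb-1 sheds 160 req/s to app-a: 160 each.
    app-a: 130+160 = 290 > 150
Round 2 — app-a crashes.
  app-a sheds 290 req/s: no online neighbours, lost.
No further crashes.

2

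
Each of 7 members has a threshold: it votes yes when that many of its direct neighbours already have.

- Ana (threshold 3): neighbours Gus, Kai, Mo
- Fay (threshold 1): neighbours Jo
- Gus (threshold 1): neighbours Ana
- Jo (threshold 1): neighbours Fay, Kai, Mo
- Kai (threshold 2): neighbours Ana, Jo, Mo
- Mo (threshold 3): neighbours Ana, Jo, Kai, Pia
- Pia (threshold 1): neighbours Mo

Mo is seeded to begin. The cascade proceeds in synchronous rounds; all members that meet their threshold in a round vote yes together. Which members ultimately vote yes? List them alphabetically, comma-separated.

Fay, Jo, Kai, Mo, Pia

Round 1 — Mo votes yes (initial).
Round 2 — checking thresholds:
  Ana: 1 of 3 neighbours < 3, holds.
  Jo: 1 of 3 neighbours ≥ 1, votes yes.
  Kai: 1 of 3 neighbours < 2, holds.
  Pia: 1 of 1 neighbours ≥ 1, votes yes.
Round 3 — checking thresholds:
  Ana: 1 of 3 neighbours < 3, holds.
  Fay: 1 of 1 neighbours ≥ 1, votes yes.
  Kai: 2 of 3 neighbours ≥ 2, votes yes.
Round 4 — no new yes votes; cascade stops.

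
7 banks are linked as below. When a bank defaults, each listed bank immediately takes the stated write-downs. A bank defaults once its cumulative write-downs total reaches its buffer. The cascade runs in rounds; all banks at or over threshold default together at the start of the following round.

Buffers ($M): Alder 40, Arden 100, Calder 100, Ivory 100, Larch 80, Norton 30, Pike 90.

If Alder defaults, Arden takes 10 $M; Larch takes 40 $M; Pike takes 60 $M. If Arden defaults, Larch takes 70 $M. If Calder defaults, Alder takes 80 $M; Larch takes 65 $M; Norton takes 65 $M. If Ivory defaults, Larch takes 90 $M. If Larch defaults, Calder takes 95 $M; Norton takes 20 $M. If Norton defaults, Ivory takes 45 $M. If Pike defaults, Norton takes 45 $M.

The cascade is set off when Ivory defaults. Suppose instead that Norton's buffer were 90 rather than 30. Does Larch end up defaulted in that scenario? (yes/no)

yes

With Norton's buffer at 90:
Round 1 — Ivory defaults (initial).
  Larch: +90 → 90 ≥ 80
Round 2 — Larch defaults.
  Calder: +95 → 95 < 100
  Norton: +20 → 20 < 90
No further defaults.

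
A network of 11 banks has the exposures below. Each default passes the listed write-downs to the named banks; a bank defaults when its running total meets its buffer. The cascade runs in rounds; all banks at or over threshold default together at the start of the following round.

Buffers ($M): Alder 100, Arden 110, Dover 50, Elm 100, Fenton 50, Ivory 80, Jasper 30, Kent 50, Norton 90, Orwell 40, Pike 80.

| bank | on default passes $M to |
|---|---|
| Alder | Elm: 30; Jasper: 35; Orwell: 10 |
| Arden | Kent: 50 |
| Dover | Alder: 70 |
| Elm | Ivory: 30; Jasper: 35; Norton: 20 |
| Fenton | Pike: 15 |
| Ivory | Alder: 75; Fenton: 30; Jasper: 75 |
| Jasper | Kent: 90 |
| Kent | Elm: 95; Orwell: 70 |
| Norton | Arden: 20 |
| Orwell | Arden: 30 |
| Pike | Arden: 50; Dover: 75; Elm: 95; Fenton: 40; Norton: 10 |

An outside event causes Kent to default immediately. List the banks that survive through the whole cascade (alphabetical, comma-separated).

Round 1 — Kent defaults (initial).
  Elm: +95 → 95 < 100
  Orwell: +70 → 70 ≥ 40
Round 2 — Orwell defaults.
  Arden: +30 → 30 < 110
No further defaults.

Alder, Arden, Dover, Elm, Fenton, Ivory, Jasper, Norton, Pike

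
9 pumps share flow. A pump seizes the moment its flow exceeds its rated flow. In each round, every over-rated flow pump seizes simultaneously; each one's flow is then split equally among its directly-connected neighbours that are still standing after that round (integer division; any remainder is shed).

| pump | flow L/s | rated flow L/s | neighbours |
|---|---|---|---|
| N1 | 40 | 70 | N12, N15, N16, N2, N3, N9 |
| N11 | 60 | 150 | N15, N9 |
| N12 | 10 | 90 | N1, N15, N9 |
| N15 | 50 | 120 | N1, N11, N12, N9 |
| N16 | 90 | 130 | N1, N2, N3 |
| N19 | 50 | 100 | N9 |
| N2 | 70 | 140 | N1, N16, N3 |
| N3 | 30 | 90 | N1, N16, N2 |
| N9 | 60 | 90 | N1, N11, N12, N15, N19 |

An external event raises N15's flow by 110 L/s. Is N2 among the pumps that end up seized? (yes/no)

no

Round 1 — N15 at 160 > 120. N15 seizes.
  N15 sheds 160 L/s to N1, N11, N12, N9: 40 each.
    N1: 40+40 = 80 > 70
    N11: 60+40 = 100 ≤ 150
    N12: 10+40 = 50 ≤ 90
    N9: 60+40 = 100 > 90
Round 2 — N1, N9 seize.
  N1 sheds 80 L/s to N12, N16, N2, N3: 20 each.
    N12: 50+20 = 70 ≤ 90
    N16: 90+20 = 110 ≤ 130
    N2: 70+20 = 90 ≤ 140
    N3: 30+20 = 50 ≤ 90
  N9 sheds 100 L/s to N11, N12, N19: 33 each (1 lost).
    N11: 100+33 = 133 ≤ 150
    N12: 70+33 = 103 > 90
    N19: 50+33 = 83 ≤ 100
Round 3 — N12 seizes.
  N12 sheds 103 L/s: no online neighbours, lost.
No further seizures.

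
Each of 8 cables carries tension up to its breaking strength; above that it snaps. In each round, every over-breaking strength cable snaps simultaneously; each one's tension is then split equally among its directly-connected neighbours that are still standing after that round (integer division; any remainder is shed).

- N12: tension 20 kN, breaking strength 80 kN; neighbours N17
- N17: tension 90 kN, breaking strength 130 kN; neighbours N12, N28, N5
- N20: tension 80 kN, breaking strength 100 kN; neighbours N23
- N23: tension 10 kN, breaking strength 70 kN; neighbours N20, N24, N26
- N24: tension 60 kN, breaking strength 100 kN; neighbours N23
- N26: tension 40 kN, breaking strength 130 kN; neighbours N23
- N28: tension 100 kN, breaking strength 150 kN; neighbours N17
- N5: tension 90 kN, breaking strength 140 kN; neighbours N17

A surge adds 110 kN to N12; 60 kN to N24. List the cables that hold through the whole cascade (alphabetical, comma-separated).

Round 1 — N12 at 130 > 80; N24 at 120 > 100. N12, N24 snap.
  N12 sheds 130 kN to N17: 130 each.
    N17: 90+130 = 220 > 130
  N24 sheds 120 kN to N23: 120 each.
    N23: 10+120 = 130 > 70
Round 2 — N17, N23 snap.
  N17 sheds 220 kN to N28, N5: 110 each.
    N28: 100+110 = 210 > 150
    N5: 90+110 = 200 > 140
  N23 sheds 130 kN to N20, N26: 65 each.
    N20: 80+65 = 145 > 100
    N26: 40+65 = 105 ≤ 130
Round 3 — N20, N28, N5 snap.
  N20 sheds 145 kN: no online neighbours, lost.
  N28 sheds 210 kN: no online neighbours, lost.
  N5 sheds 200 kN: no online neighbours, lost.
No further breaks.

N26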